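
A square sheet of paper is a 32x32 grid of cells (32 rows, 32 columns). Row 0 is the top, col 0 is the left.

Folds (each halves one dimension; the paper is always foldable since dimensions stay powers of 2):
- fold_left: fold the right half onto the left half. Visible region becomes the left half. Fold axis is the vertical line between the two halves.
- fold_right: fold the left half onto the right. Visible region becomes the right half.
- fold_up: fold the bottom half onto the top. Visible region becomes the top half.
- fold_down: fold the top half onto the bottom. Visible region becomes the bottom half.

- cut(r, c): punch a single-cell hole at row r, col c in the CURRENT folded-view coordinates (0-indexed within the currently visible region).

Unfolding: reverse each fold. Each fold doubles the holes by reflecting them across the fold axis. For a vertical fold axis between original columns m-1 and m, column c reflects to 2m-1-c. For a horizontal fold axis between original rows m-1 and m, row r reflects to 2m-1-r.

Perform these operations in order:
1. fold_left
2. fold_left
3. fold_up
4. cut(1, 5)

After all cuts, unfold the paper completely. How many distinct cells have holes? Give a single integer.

Answer: 8

Derivation:
Op 1 fold_left: fold axis v@16; visible region now rows[0,32) x cols[0,16) = 32x16
Op 2 fold_left: fold axis v@8; visible region now rows[0,32) x cols[0,8) = 32x8
Op 3 fold_up: fold axis h@16; visible region now rows[0,16) x cols[0,8) = 16x8
Op 4 cut(1, 5): punch at orig (1,5); cuts so far [(1, 5)]; region rows[0,16) x cols[0,8) = 16x8
Unfold 1 (reflect across h@16): 2 holes -> [(1, 5), (30, 5)]
Unfold 2 (reflect across v@8): 4 holes -> [(1, 5), (1, 10), (30, 5), (30, 10)]
Unfold 3 (reflect across v@16): 8 holes -> [(1, 5), (1, 10), (1, 21), (1, 26), (30, 5), (30, 10), (30, 21), (30, 26)]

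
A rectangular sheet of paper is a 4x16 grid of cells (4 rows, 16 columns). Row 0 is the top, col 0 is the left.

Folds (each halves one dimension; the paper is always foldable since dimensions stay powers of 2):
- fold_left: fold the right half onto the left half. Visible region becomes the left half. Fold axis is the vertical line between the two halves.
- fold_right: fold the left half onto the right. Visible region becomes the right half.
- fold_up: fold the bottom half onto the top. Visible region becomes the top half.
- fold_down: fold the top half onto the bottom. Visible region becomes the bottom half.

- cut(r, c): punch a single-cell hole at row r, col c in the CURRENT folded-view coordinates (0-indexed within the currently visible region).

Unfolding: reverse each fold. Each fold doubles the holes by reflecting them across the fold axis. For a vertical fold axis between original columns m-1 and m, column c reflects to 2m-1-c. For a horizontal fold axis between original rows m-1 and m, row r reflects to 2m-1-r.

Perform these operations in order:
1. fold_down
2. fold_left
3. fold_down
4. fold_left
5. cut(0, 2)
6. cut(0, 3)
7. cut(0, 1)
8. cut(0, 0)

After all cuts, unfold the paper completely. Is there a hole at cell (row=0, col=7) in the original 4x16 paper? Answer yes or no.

Op 1 fold_down: fold axis h@2; visible region now rows[2,4) x cols[0,16) = 2x16
Op 2 fold_left: fold axis v@8; visible region now rows[2,4) x cols[0,8) = 2x8
Op 3 fold_down: fold axis h@3; visible region now rows[3,4) x cols[0,8) = 1x8
Op 4 fold_left: fold axis v@4; visible region now rows[3,4) x cols[0,4) = 1x4
Op 5 cut(0, 2): punch at orig (3,2); cuts so far [(3, 2)]; region rows[3,4) x cols[0,4) = 1x4
Op 6 cut(0, 3): punch at orig (3,3); cuts so far [(3, 2), (3, 3)]; region rows[3,4) x cols[0,4) = 1x4
Op 7 cut(0, 1): punch at orig (3,1); cuts so far [(3, 1), (3, 2), (3, 3)]; region rows[3,4) x cols[0,4) = 1x4
Op 8 cut(0, 0): punch at orig (3,0); cuts so far [(3, 0), (3, 1), (3, 2), (3, 3)]; region rows[3,4) x cols[0,4) = 1x4
Unfold 1 (reflect across v@4): 8 holes -> [(3, 0), (3, 1), (3, 2), (3, 3), (3, 4), (3, 5), (3, 6), (3, 7)]
Unfold 2 (reflect across h@3): 16 holes -> [(2, 0), (2, 1), (2, 2), (2, 3), (2, 4), (2, 5), (2, 6), (2, 7), (3, 0), (3, 1), (3, 2), (3, 3), (3, 4), (3, 5), (3, 6), (3, 7)]
Unfold 3 (reflect across v@8): 32 holes -> [(2, 0), (2, 1), (2, 2), (2, 3), (2, 4), (2, 5), (2, 6), (2, 7), (2, 8), (2, 9), (2, 10), (2, 11), (2, 12), (2, 13), (2, 14), (2, 15), (3, 0), (3, 1), (3, 2), (3, 3), (3, 4), (3, 5), (3, 6), (3, 7), (3, 8), (3, 9), (3, 10), (3, 11), (3, 12), (3, 13), (3, 14), (3, 15)]
Unfold 4 (reflect across h@2): 64 holes -> [(0, 0), (0, 1), (0, 2), (0, 3), (0, 4), (0, 5), (0, 6), (0, 7), (0, 8), (0, 9), (0, 10), (0, 11), (0, 12), (0, 13), (0, 14), (0, 15), (1, 0), (1, 1), (1, 2), (1, 3), (1, 4), (1, 5), (1, 6), (1, 7), (1, 8), (1, 9), (1, 10), (1, 11), (1, 12), (1, 13), (1, 14), (1, 15), (2, 0), (2, 1), (2, 2), (2, 3), (2, 4), (2, 5), (2, 6), (2, 7), (2, 8), (2, 9), (2, 10), (2, 11), (2, 12), (2, 13), (2, 14), (2, 15), (3, 0), (3, 1), (3, 2), (3, 3), (3, 4), (3, 5), (3, 6), (3, 7), (3, 8), (3, 9), (3, 10), (3, 11), (3, 12), (3, 13), (3, 14), (3, 15)]
Holes: [(0, 0), (0, 1), (0, 2), (0, 3), (0, 4), (0, 5), (0, 6), (0, 7), (0, 8), (0, 9), (0, 10), (0, 11), (0, 12), (0, 13), (0, 14), (0, 15), (1, 0), (1, 1), (1, 2), (1, 3), (1, 4), (1, 5), (1, 6), (1, 7), (1, 8), (1, 9), (1, 10), (1, 11), (1, 12), (1, 13), (1, 14), (1, 15), (2, 0), (2, 1), (2, 2), (2, 3), (2, 4), (2, 5), (2, 6), (2, 7), (2, 8), (2, 9), (2, 10), (2, 11), (2, 12), (2, 13), (2, 14), (2, 15), (3, 0), (3, 1), (3, 2), (3, 3), (3, 4), (3, 5), (3, 6), (3, 7), (3, 8), (3, 9), (3, 10), (3, 11), (3, 12), (3, 13), (3, 14), (3, 15)]

Answer: yes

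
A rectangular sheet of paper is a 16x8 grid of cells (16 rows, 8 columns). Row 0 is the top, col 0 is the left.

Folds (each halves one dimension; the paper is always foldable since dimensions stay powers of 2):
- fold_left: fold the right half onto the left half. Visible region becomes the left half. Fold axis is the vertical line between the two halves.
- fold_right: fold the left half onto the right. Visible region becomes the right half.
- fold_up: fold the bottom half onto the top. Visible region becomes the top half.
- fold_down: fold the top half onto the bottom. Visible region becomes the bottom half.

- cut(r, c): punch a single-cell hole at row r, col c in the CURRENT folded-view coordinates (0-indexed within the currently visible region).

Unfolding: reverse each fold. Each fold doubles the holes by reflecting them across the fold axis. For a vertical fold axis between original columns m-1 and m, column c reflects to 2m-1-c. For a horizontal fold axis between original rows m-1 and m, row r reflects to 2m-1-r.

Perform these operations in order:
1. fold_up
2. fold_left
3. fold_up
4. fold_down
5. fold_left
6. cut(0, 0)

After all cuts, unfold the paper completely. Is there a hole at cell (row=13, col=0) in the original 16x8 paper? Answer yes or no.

Op 1 fold_up: fold axis h@8; visible region now rows[0,8) x cols[0,8) = 8x8
Op 2 fold_left: fold axis v@4; visible region now rows[0,8) x cols[0,4) = 8x4
Op 3 fold_up: fold axis h@4; visible region now rows[0,4) x cols[0,4) = 4x4
Op 4 fold_down: fold axis h@2; visible region now rows[2,4) x cols[0,4) = 2x4
Op 5 fold_left: fold axis v@2; visible region now rows[2,4) x cols[0,2) = 2x2
Op 6 cut(0, 0): punch at orig (2,0); cuts so far [(2, 0)]; region rows[2,4) x cols[0,2) = 2x2
Unfold 1 (reflect across v@2): 2 holes -> [(2, 0), (2, 3)]
Unfold 2 (reflect across h@2): 4 holes -> [(1, 0), (1, 3), (2, 0), (2, 3)]
Unfold 3 (reflect across h@4): 8 holes -> [(1, 0), (1, 3), (2, 0), (2, 3), (5, 0), (5, 3), (6, 0), (6, 3)]
Unfold 4 (reflect across v@4): 16 holes -> [(1, 0), (1, 3), (1, 4), (1, 7), (2, 0), (2, 3), (2, 4), (2, 7), (5, 0), (5, 3), (5, 4), (5, 7), (6, 0), (6, 3), (6, 4), (6, 7)]
Unfold 5 (reflect across h@8): 32 holes -> [(1, 0), (1, 3), (1, 4), (1, 7), (2, 0), (2, 3), (2, 4), (2, 7), (5, 0), (5, 3), (5, 4), (5, 7), (6, 0), (6, 3), (6, 4), (6, 7), (9, 0), (9, 3), (9, 4), (9, 7), (10, 0), (10, 3), (10, 4), (10, 7), (13, 0), (13, 3), (13, 4), (13, 7), (14, 0), (14, 3), (14, 4), (14, 7)]
Holes: [(1, 0), (1, 3), (1, 4), (1, 7), (2, 0), (2, 3), (2, 4), (2, 7), (5, 0), (5, 3), (5, 4), (5, 7), (6, 0), (6, 3), (6, 4), (6, 7), (9, 0), (9, 3), (9, 4), (9, 7), (10, 0), (10, 3), (10, 4), (10, 7), (13, 0), (13, 3), (13, 4), (13, 7), (14, 0), (14, 3), (14, 4), (14, 7)]

Answer: yes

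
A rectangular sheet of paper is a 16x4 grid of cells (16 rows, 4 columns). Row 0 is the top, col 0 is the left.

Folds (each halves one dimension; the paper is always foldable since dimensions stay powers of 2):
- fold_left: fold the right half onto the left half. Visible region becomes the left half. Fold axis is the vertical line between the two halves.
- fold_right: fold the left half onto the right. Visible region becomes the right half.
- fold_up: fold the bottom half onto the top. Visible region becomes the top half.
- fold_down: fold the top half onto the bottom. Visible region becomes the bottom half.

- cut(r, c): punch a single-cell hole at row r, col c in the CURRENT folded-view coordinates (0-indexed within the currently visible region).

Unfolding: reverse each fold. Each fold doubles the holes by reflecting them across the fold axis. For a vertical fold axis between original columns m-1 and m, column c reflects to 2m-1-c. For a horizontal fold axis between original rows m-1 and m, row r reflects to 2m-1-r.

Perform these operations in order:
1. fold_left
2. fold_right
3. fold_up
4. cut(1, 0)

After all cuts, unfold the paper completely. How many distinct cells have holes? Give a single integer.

Op 1 fold_left: fold axis v@2; visible region now rows[0,16) x cols[0,2) = 16x2
Op 2 fold_right: fold axis v@1; visible region now rows[0,16) x cols[1,2) = 16x1
Op 3 fold_up: fold axis h@8; visible region now rows[0,8) x cols[1,2) = 8x1
Op 4 cut(1, 0): punch at orig (1,1); cuts so far [(1, 1)]; region rows[0,8) x cols[1,2) = 8x1
Unfold 1 (reflect across h@8): 2 holes -> [(1, 1), (14, 1)]
Unfold 2 (reflect across v@1): 4 holes -> [(1, 0), (1, 1), (14, 0), (14, 1)]
Unfold 3 (reflect across v@2): 8 holes -> [(1, 0), (1, 1), (1, 2), (1, 3), (14, 0), (14, 1), (14, 2), (14, 3)]

Answer: 8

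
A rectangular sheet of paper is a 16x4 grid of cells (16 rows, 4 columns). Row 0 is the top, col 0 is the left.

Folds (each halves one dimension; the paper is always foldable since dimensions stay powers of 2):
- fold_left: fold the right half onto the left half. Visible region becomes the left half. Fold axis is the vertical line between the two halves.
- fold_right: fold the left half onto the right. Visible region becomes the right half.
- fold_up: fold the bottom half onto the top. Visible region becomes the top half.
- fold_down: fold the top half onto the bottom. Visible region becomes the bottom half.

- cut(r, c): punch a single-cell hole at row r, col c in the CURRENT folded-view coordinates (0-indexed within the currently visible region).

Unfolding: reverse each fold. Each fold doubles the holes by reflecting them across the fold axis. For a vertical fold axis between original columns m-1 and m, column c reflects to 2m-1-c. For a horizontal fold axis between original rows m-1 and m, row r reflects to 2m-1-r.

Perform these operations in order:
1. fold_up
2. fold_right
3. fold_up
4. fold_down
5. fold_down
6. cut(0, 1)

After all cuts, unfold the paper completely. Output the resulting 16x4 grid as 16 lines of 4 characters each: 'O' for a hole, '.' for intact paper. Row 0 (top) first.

Op 1 fold_up: fold axis h@8; visible region now rows[0,8) x cols[0,4) = 8x4
Op 2 fold_right: fold axis v@2; visible region now rows[0,8) x cols[2,4) = 8x2
Op 3 fold_up: fold axis h@4; visible region now rows[0,4) x cols[2,4) = 4x2
Op 4 fold_down: fold axis h@2; visible region now rows[2,4) x cols[2,4) = 2x2
Op 5 fold_down: fold axis h@3; visible region now rows[3,4) x cols[2,4) = 1x2
Op 6 cut(0, 1): punch at orig (3,3); cuts so far [(3, 3)]; region rows[3,4) x cols[2,4) = 1x2
Unfold 1 (reflect across h@3): 2 holes -> [(2, 3), (3, 3)]
Unfold 2 (reflect across h@2): 4 holes -> [(0, 3), (1, 3), (2, 3), (3, 3)]
Unfold 3 (reflect across h@4): 8 holes -> [(0, 3), (1, 3), (2, 3), (3, 3), (4, 3), (5, 3), (6, 3), (7, 3)]
Unfold 4 (reflect across v@2): 16 holes -> [(0, 0), (0, 3), (1, 0), (1, 3), (2, 0), (2, 3), (3, 0), (3, 3), (4, 0), (4, 3), (5, 0), (5, 3), (6, 0), (6, 3), (7, 0), (7, 3)]
Unfold 5 (reflect across h@8): 32 holes -> [(0, 0), (0, 3), (1, 0), (1, 3), (2, 0), (2, 3), (3, 0), (3, 3), (4, 0), (4, 3), (5, 0), (5, 3), (6, 0), (6, 3), (7, 0), (7, 3), (8, 0), (8, 3), (9, 0), (9, 3), (10, 0), (10, 3), (11, 0), (11, 3), (12, 0), (12, 3), (13, 0), (13, 3), (14, 0), (14, 3), (15, 0), (15, 3)]

Answer: O..O
O..O
O..O
O..O
O..O
O..O
O..O
O..O
O..O
O..O
O..O
O..O
O..O
O..O
O..O
O..O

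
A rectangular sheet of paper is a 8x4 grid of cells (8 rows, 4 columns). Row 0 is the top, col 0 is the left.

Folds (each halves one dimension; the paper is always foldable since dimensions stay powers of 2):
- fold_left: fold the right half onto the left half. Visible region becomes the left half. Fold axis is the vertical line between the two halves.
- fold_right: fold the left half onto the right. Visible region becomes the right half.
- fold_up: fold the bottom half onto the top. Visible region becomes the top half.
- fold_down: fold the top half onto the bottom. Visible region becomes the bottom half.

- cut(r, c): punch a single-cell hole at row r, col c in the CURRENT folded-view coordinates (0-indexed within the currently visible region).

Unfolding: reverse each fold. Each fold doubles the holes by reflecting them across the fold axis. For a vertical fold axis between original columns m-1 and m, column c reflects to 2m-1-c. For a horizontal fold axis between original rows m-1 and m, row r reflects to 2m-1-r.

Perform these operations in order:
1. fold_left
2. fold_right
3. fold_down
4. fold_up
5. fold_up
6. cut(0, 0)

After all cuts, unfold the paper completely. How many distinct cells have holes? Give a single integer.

Answer: 32

Derivation:
Op 1 fold_left: fold axis v@2; visible region now rows[0,8) x cols[0,2) = 8x2
Op 2 fold_right: fold axis v@1; visible region now rows[0,8) x cols[1,2) = 8x1
Op 3 fold_down: fold axis h@4; visible region now rows[4,8) x cols[1,2) = 4x1
Op 4 fold_up: fold axis h@6; visible region now rows[4,6) x cols[1,2) = 2x1
Op 5 fold_up: fold axis h@5; visible region now rows[4,5) x cols[1,2) = 1x1
Op 6 cut(0, 0): punch at orig (4,1); cuts so far [(4, 1)]; region rows[4,5) x cols[1,2) = 1x1
Unfold 1 (reflect across h@5): 2 holes -> [(4, 1), (5, 1)]
Unfold 2 (reflect across h@6): 4 holes -> [(4, 1), (5, 1), (6, 1), (7, 1)]
Unfold 3 (reflect across h@4): 8 holes -> [(0, 1), (1, 1), (2, 1), (3, 1), (4, 1), (5, 1), (6, 1), (7, 1)]
Unfold 4 (reflect across v@1): 16 holes -> [(0, 0), (0, 1), (1, 0), (1, 1), (2, 0), (2, 1), (3, 0), (3, 1), (4, 0), (4, 1), (5, 0), (5, 1), (6, 0), (6, 1), (7, 0), (7, 1)]
Unfold 5 (reflect across v@2): 32 holes -> [(0, 0), (0, 1), (0, 2), (0, 3), (1, 0), (1, 1), (1, 2), (1, 3), (2, 0), (2, 1), (2, 2), (2, 3), (3, 0), (3, 1), (3, 2), (3, 3), (4, 0), (4, 1), (4, 2), (4, 3), (5, 0), (5, 1), (5, 2), (5, 3), (6, 0), (6, 1), (6, 2), (6, 3), (7, 0), (7, 1), (7, 2), (7, 3)]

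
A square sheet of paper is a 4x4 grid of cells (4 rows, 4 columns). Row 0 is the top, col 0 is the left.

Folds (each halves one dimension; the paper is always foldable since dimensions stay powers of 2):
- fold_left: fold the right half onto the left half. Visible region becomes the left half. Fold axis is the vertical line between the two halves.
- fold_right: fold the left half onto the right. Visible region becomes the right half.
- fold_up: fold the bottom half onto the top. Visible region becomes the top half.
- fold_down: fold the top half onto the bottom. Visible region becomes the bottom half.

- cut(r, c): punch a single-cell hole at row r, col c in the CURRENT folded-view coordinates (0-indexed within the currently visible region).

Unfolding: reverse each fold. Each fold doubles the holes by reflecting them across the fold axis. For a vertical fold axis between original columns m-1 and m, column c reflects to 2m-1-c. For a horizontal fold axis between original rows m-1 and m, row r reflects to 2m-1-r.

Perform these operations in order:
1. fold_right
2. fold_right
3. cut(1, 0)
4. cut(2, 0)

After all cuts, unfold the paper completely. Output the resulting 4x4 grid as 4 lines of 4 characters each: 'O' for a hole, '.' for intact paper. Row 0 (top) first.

Op 1 fold_right: fold axis v@2; visible region now rows[0,4) x cols[2,4) = 4x2
Op 2 fold_right: fold axis v@3; visible region now rows[0,4) x cols[3,4) = 4x1
Op 3 cut(1, 0): punch at orig (1,3); cuts so far [(1, 3)]; region rows[0,4) x cols[3,4) = 4x1
Op 4 cut(2, 0): punch at orig (2,3); cuts so far [(1, 3), (2, 3)]; region rows[0,4) x cols[3,4) = 4x1
Unfold 1 (reflect across v@3): 4 holes -> [(1, 2), (1, 3), (2, 2), (2, 3)]
Unfold 2 (reflect across v@2): 8 holes -> [(1, 0), (1, 1), (1, 2), (1, 3), (2, 0), (2, 1), (2, 2), (2, 3)]

Answer: ....
OOOO
OOOO
....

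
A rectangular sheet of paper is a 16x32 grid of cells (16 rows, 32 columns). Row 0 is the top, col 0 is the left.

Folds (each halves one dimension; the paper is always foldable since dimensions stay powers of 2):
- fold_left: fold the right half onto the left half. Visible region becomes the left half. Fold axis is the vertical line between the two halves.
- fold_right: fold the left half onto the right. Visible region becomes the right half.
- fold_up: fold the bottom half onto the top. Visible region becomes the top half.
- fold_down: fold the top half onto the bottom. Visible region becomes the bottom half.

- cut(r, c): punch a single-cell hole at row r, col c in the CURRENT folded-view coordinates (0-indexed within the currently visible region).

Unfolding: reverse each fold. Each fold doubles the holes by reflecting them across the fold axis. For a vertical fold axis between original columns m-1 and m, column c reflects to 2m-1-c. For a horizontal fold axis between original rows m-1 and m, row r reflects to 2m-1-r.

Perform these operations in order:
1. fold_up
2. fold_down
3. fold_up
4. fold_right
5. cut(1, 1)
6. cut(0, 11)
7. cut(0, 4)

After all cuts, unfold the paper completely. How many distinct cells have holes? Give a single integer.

Answer: 48

Derivation:
Op 1 fold_up: fold axis h@8; visible region now rows[0,8) x cols[0,32) = 8x32
Op 2 fold_down: fold axis h@4; visible region now rows[4,8) x cols[0,32) = 4x32
Op 3 fold_up: fold axis h@6; visible region now rows[4,6) x cols[0,32) = 2x32
Op 4 fold_right: fold axis v@16; visible region now rows[4,6) x cols[16,32) = 2x16
Op 5 cut(1, 1): punch at orig (5,17); cuts so far [(5, 17)]; region rows[4,6) x cols[16,32) = 2x16
Op 6 cut(0, 11): punch at orig (4,27); cuts so far [(4, 27), (5, 17)]; region rows[4,6) x cols[16,32) = 2x16
Op 7 cut(0, 4): punch at orig (4,20); cuts so far [(4, 20), (4, 27), (5, 17)]; region rows[4,6) x cols[16,32) = 2x16
Unfold 1 (reflect across v@16): 6 holes -> [(4, 4), (4, 11), (4, 20), (4, 27), (5, 14), (5, 17)]
Unfold 2 (reflect across h@6): 12 holes -> [(4, 4), (4, 11), (4, 20), (4, 27), (5, 14), (5, 17), (6, 14), (6, 17), (7, 4), (7, 11), (7, 20), (7, 27)]
Unfold 3 (reflect across h@4): 24 holes -> [(0, 4), (0, 11), (0, 20), (0, 27), (1, 14), (1, 17), (2, 14), (2, 17), (3, 4), (3, 11), (3, 20), (3, 27), (4, 4), (4, 11), (4, 20), (4, 27), (5, 14), (5, 17), (6, 14), (6, 17), (7, 4), (7, 11), (7, 20), (7, 27)]
Unfold 4 (reflect across h@8): 48 holes -> [(0, 4), (0, 11), (0, 20), (0, 27), (1, 14), (1, 17), (2, 14), (2, 17), (3, 4), (3, 11), (3, 20), (3, 27), (4, 4), (4, 11), (4, 20), (4, 27), (5, 14), (5, 17), (6, 14), (6, 17), (7, 4), (7, 11), (7, 20), (7, 27), (8, 4), (8, 11), (8, 20), (8, 27), (9, 14), (9, 17), (10, 14), (10, 17), (11, 4), (11, 11), (11, 20), (11, 27), (12, 4), (12, 11), (12, 20), (12, 27), (13, 14), (13, 17), (14, 14), (14, 17), (15, 4), (15, 11), (15, 20), (15, 27)]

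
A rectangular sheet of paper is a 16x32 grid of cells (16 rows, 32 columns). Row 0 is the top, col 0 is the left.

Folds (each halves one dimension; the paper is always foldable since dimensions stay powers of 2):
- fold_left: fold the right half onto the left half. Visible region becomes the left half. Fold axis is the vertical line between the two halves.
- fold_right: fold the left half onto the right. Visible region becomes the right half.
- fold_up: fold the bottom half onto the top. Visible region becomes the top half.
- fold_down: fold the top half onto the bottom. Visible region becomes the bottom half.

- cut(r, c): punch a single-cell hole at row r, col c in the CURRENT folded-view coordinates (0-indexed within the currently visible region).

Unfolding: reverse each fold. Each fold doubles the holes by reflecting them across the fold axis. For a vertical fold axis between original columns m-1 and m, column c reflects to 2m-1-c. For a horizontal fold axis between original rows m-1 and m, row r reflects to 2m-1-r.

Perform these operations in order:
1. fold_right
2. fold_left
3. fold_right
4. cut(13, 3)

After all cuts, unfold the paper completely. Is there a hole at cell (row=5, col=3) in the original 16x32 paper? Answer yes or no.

Answer: no

Derivation:
Op 1 fold_right: fold axis v@16; visible region now rows[0,16) x cols[16,32) = 16x16
Op 2 fold_left: fold axis v@24; visible region now rows[0,16) x cols[16,24) = 16x8
Op 3 fold_right: fold axis v@20; visible region now rows[0,16) x cols[20,24) = 16x4
Op 4 cut(13, 3): punch at orig (13,23); cuts so far [(13, 23)]; region rows[0,16) x cols[20,24) = 16x4
Unfold 1 (reflect across v@20): 2 holes -> [(13, 16), (13, 23)]
Unfold 2 (reflect across v@24): 4 holes -> [(13, 16), (13, 23), (13, 24), (13, 31)]
Unfold 3 (reflect across v@16): 8 holes -> [(13, 0), (13, 7), (13, 8), (13, 15), (13, 16), (13, 23), (13, 24), (13, 31)]
Holes: [(13, 0), (13, 7), (13, 8), (13, 15), (13, 16), (13, 23), (13, 24), (13, 31)]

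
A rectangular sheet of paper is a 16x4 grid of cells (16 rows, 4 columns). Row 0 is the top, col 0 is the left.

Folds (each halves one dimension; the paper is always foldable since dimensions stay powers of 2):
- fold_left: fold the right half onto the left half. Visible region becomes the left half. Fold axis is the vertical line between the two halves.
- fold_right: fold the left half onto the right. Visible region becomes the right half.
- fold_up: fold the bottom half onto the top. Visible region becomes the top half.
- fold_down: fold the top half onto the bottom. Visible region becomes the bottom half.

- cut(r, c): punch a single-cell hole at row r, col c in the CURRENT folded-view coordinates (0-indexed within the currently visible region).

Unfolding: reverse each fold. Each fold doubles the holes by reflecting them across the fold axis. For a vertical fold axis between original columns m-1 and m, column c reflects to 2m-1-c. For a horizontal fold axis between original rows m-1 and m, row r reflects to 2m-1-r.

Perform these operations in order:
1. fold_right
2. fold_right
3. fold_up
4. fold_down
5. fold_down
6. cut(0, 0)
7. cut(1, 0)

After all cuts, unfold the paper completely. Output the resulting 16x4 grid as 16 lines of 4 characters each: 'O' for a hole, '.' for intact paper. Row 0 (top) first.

Op 1 fold_right: fold axis v@2; visible region now rows[0,16) x cols[2,4) = 16x2
Op 2 fold_right: fold axis v@3; visible region now rows[0,16) x cols[3,4) = 16x1
Op 3 fold_up: fold axis h@8; visible region now rows[0,8) x cols[3,4) = 8x1
Op 4 fold_down: fold axis h@4; visible region now rows[4,8) x cols[3,4) = 4x1
Op 5 fold_down: fold axis h@6; visible region now rows[6,8) x cols[3,4) = 2x1
Op 6 cut(0, 0): punch at orig (6,3); cuts so far [(6, 3)]; region rows[6,8) x cols[3,4) = 2x1
Op 7 cut(1, 0): punch at orig (7,3); cuts so far [(6, 3), (7, 3)]; region rows[6,8) x cols[3,4) = 2x1
Unfold 1 (reflect across h@6): 4 holes -> [(4, 3), (5, 3), (6, 3), (7, 3)]
Unfold 2 (reflect across h@4): 8 holes -> [(0, 3), (1, 3), (2, 3), (3, 3), (4, 3), (5, 3), (6, 3), (7, 3)]
Unfold 3 (reflect across h@8): 16 holes -> [(0, 3), (1, 3), (2, 3), (3, 3), (4, 3), (5, 3), (6, 3), (7, 3), (8, 3), (9, 3), (10, 3), (11, 3), (12, 3), (13, 3), (14, 3), (15, 3)]
Unfold 4 (reflect across v@3): 32 holes -> [(0, 2), (0, 3), (1, 2), (1, 3), (2, 2), (2, 3), (3, 2), (3, 3), (4, 2), (4, 3), (5, 2), (5, 3), (6, 2), (6, 3), (7, 2), (7, 3), (8, 2), (8, 3), (9, 2), (9, 3), (10, 2), (10, 3), (11, 2), (11, 3), (12, 2), (12, 3), (13, 2), (13, 3), (14, 2), (14, 3), (15, 2), (15, 3)]
Unfold 5 (reflect across v@2): 64 holes -> [(0, 0), (0, 1), (0, 2), (0, 3), (1, 0), (1, 1), (1, 2), (1, 3), (2, 0), (2, 1), (2, 2), (2, 3), (3, 0), (3, 1), (3, 2), (3, 3), (4, 0), (4, 1), (4, 2), (4, 3), (5, 0), (5, 1), (5, 2), (5, 3), (6, 0), (6, 1), (6, 2), (6, 3), (7, 0), (7, 1), (7, 2), (7, 3), (8, 0), (8, 1), (8, 2), (8, 3), (9, 0), (9, 1), (9, 2), (9, 3), (10, 0), (10, 1), (10, 2), (10, 3), (11, 0), (11, 1), (11, 2), (11, 3), (12, 0), (12, 1), (12, 2), (12, 3), (13, 0), (13, 1), (13, 2), (13, 3), (14, 0), (14, 1), (14, 2), (14, 3), (15, 0), (15, 1), (15, 2), (15, 3)]

Answer: OOOO
OOOO
OOOO
OOOO
OOOO
OOOO
OOOO
OOOO
OOOO
OOOO
OOOO
OOOO
OOOO
OOOO
OOOO
OOOO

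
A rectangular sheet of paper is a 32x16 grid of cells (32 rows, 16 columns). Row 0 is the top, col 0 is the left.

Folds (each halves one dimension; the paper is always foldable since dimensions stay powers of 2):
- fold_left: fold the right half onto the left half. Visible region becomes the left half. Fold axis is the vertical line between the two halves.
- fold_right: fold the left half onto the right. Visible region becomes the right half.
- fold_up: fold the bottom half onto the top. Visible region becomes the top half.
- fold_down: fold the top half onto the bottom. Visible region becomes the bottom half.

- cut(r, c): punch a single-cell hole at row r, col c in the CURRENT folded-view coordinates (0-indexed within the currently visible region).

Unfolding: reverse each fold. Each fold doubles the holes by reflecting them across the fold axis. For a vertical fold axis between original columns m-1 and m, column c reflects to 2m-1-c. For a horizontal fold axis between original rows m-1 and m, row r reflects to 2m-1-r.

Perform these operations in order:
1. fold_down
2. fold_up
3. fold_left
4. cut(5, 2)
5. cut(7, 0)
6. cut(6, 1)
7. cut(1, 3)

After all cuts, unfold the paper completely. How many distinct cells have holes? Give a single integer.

Op 1 fold_down: fold axis h@16; visible region now rows[16,32) x cols[0,16) = 16x16
Op 2 fold_up: fold axis h@24; visible region now rows[16,24) x cols[0,16) = 8x16
Op 3 fold_left: fold axis v@8; visible region now rows[16,24) x cols[0,8) = 8x8
Op 4 cut(5, 2): punch at orig (21,2); cuts so far [(21, 2)]; region rows[16,24) x cols[0,8) = 8x8
Op 5 cut(7, 0): punch at orig (23,0); cuts so far [(21, 2), (23, 0)]; region rows[16,24) x cols[0,8) = 8x8
Op 6 cut(6, 1): punch at orig (22,1); cuts so far [(21, 2), (22, 1), (23, 0)]; region rows[16,24) x cols[0,8) = 8x8
Op 7 cut(1, 3): punch at orig (17,3); cuts so far [(17, 3), (21, 2), (22, 1), (23, 0)]; region rows[16,24) x cols[0,8) = 8x8
Unfold 1 (reflect across v@8): 8 holes -> [(17, 3), (17, 12), (21, 2), (21, 13), (22, 1), (22, 14), (23, 0), (23, 15)]
Unfold 2 (reflect across h@24): 16 holes -> [(17, 3), (17, 12), (21, 2), (21, 13), (22, 1), (22, 14), (23, 0), (23, 15), (24, 0), (24, 15), (25, 1), (25, 14), (26, 2), (26, 13), (30, 3), (30, 12)]
Unfold 3 (reflect across h@16): 32 holes -> [(1, 3), (1, 12), (5, 2), (5, 13), (6, 1), (6, 14), (7, 0), (7, 15), (8, 0), (8, 15), (9, 1), (9, 14), (10, 2), (10, 13), (14, 3), (14, 12), (17, 3), (17, 12), (21, 2), (21, 13), (22, 1), (22, 14), (23, 0), (23, 15), (24, 0), (24, 15), (25, 1), (25, 14), (26, 2), (26, 13), (30, 3), (30, 12)]

Answer: 32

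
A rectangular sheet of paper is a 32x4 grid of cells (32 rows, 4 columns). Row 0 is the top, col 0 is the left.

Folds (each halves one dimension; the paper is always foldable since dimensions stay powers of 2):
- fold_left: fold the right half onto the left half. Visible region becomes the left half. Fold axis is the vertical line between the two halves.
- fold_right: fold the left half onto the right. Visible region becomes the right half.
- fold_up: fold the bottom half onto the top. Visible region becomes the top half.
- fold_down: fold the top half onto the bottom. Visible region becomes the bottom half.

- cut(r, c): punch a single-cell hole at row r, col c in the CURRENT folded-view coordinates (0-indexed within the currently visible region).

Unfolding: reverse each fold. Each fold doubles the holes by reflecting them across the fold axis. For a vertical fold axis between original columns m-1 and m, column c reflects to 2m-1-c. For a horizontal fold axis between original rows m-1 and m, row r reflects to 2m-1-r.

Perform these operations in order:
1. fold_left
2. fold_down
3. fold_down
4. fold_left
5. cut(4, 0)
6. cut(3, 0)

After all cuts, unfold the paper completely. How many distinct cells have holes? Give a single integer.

Op 1 fold_left: fold axis v@2; visible region now rows[0,32) x cols[0,2) = 32x2
Op 2 fold_down: fold axis h@16; visible region now rows[16,32) x cols[0,2) = 16x2
Op 3 fold_down: fold axis h@24; visible region now rows[24,32) x cols[0,2) = 8x2
Op 4 fold_left: fold axis v@1; visible region now rows[24,32) x cols[0,1) = 8x1
Op 5 cut(4, 0): punch at orig (28,0); cuts so far [(28, 0)]; region rows[24,32) x cols[0,1) = 8x1
Op 6 cut(3, 0): punch at orig (27,0); cuts so far [(27, 0), (28, 0)]; region rows[24,32) x cols[0,1) = 8x1
Unfold 1 (reflect across v@1): 4 holes -> [(27, 0), (27, 1), (28, 0), (28, 1)]
Unfold 2 (reflect across h@24): 8 holes -> [(19, 0), (19, 1), (20, 0), (20, 1), (27, 0), (27, 1), (28, 0), (28, 1)]
Unfold 3 (reflect across h@16): 16 holes -> [(3, 0), (3, 1), (4, 0), (4, 1), (11, 0), (11, 1), (12, 0), (12, 1), (19, 0), (19, 1), (20, 0), (20, 1), (27, 0), (27, 1), (28, 0), (28, 1)]
Unfold 4 (reflect across v@2): 32 holes -> [(3, 0), (3, 1), (3, 2), (3, 3), (4, 0), (4, 1), (4, 2), (4, 3), (11, 0), (11, 1), (11, 2), (11, 3), (12, 0), (12, 1), (12, 2), (12, 3), (19, 0), (19, 1), (19, 2), (19, 3), (20, 0), (20, 1), (20, 2), (20, 3), (27, 0), (27, 1), (27, 2), (27, 3), (28, 0), (28, 1), (28, 2), (28, 3)]

Answer: 32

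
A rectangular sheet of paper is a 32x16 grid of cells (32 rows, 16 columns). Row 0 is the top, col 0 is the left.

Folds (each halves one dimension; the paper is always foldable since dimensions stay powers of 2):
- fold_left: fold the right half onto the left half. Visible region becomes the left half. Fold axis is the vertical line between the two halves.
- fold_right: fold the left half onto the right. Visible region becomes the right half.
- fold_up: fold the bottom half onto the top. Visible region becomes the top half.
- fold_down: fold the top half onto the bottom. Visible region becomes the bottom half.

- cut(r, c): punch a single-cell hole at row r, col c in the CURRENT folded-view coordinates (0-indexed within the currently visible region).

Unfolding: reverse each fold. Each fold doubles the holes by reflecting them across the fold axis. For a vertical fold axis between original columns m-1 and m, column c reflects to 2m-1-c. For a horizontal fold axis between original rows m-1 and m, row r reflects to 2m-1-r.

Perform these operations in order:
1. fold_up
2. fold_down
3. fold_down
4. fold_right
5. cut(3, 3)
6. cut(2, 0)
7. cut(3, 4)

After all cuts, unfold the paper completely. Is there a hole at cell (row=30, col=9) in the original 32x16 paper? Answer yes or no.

Op 1 fold_up: fold axis h@16; visible region now rows[0,16) x cols[0,16) = 16x16
Op 2 fold_down: fold axis h@8; visible region now rows[8,16) x cols[0,16) = 8x16
Op 3 fold_down: fold axis h@12; visible region now rows[12,16) x cols[0,16) = 4x16
Op 4 fold_right: fold axis v@8; visible region now rows[12,16) x cols[8,16) = 4x8
Op 5 cut(3, 3): punch at orig (15,11); cuts so far [(15, 11)]; region rows[12,16) x cols[8,16) = 4x8
Op 6 cut(2, 0): punch at orig (14,8); cuts so far [(14, 8), (15, 11)]; region rows[12,16) x cols[8,16) = 4x8
Op 7 cut(3, 4): punch at orig (15,12); cuts so far [(14, 8), (15, 11), (15, 12)]; region rows[12,16) x cols[8,16) = 4x8
Unfold 1 (reflect across v@8): 6 holes -> [(14, 7), (14, 8), (15, 3), (15, 4), (15, 11), (15, 12)]
Unfold 2 (reflect across h@12): 12 holes -> [(8, 3), (8, 4), (8, 11), (8, 12), (9, 7), (9, 8), (14, 7), (14, 8), (15, 3), (15, 4), (15, 11), (15, 12)]
Unfold 3 (reflect across h@8): 24 holes -> [(0, 3), (0, 4), (0, 11), (0, 12), (1, 7), (1, 8), (6, 7), (6, 8), (7, 3), (7, 4), (7, 11), (7, 12), (8, 3), (8, 4), (8, 11), (8, 12), (9, 7), (9, 8), (14, 7), (14, 8), (15, 3), (15, 4), (15, 11), (15, 12)]
Unfold 4 (reflect across h@16): 48 holes -> [(0, 3), (0, 4), (0, 11), (0, 12), (1, 7), (1, 8), (6, 7), (6, 8), (7, 3), (7, 4), (7, 11), (7, 12), (8, 3), (8, 4), (8, 11), (8, 12), (9, 7), (9, 8), (14, 7), (14, 8), (15, 3), (15, 4), (15, 11), (15, 12), (16, 3), (16, 4), (16, 11), (16, 12), (17, 7), (17, 8), (22, 7), (22, 8), (23, 3), (23, 4), (23, 11), (23, 12), (24, 3), (24, 4), (24, 11), (24, 12), (25, 7), (25, 8), (30, 7), (30, 8), (31, 3), (31, 4), (31, 11), (31, 12)]
Holes: [(0, 3), (0, 4), (0, 11), (0, 12), (1, 7), (1, 8), (6, 7), (6, 8), (7, 3), (7, 4), (7, 11), (7, 12), (8, 3), (8, 4), (8, 11), (8, 12), (9, 7), (9, 8), (14, 7), (14, 8), (15, 3), (15, 4), (15, 11), (15, 12), (16, 3), (16, 4), (16, 11), (16, 12), (17, 7), (17, 8), (22, 7), (22, 8), (23, 3), (23, 4), (23, 11), (23, 12), (24, 3), (24, 4), (24, 11), (24, 12), (25, 7), (25, 8), (30, 7), (30, 8), (31, 3), (31, 4), (31, 11), (31, 12)]

Answer: no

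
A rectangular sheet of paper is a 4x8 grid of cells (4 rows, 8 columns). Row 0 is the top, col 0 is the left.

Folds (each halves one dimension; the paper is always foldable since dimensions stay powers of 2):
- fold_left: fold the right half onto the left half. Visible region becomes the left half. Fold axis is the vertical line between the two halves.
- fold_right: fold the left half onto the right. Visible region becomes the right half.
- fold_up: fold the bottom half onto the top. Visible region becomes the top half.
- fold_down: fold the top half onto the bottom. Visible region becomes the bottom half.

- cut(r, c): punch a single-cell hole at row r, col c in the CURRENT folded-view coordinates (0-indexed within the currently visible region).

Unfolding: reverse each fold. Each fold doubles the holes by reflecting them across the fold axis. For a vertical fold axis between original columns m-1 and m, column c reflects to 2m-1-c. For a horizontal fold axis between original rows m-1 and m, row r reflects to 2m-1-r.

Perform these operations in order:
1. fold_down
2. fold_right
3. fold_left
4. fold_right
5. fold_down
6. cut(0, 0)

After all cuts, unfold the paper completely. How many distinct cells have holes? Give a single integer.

Answer: 32

Derivation:
Op 1 fold_down: fold axis h@2; visible region now rows[2,4) x cols[0,8) = 2x8
Op 2 fold_right: fold axis v@4; visible region now rows[2,4) x cols[4,8) = 2x4
Op 3 fold_left: fold axis v@6; visible region now rows[2,4) x cols[4,6) = 2x2
Op 4 fold_right: fold axis v@5; visible region now rows[2,4) x cols[5,6) = 2x1
Op 5 fold_down: fold axis h@3; visible region now rows[3,4) x cols[5,6) = 1x1
Op 6 cut(0, 0): punch at orig (3,5); cuts so far [(3, 5)]; region rows[3,4) x cols[5,6) = 1x1
Unfold 1 (reflect across h@3): 2 holes -> [(2, 5), (3, 5)]
Unfold 2 (reflect across v@5): 4 holes -> [(2, 4), (2, 5), (3, 4), (3, 5)]
Unfold 3 (reflect across v@6): 8 holes -> [(2, 4), (2, 5), (2, 6), (2, 7), (3, 4), (3, 5), (3, 6), (3, 7)]
Unfold 4 (reflect across v@4): 16 holes -> [(2, 0), (2, 1), (2, 2), (2, 3), (2, 4), (2, 5), (2, 6), (2, 7), (3, 0), (3, 1), (3, 2), (3, 3), (3, 4), (3, 5), (3, 6), (3, 7)]
Unfold 5 (reflect across h@2): 32 holes -> [(0, 0), (0, 1), (0, 2), (0, 3), (0, 4), (0, 5), (0, 6), (0, 7), (1, 0), (1, 1), (1, 2), (1, 3), (1, 4), (1, 5), (1, 6), (1, 7), (2, 0), (2, 1), (2, 2), (2, 3), (2, 4), (2, 5), (2, 6), (2, 7), (3, 0), (3, 1), (3, 2), (3, 3), (3, 4), (3, 5), (3, 6), (3, 7)]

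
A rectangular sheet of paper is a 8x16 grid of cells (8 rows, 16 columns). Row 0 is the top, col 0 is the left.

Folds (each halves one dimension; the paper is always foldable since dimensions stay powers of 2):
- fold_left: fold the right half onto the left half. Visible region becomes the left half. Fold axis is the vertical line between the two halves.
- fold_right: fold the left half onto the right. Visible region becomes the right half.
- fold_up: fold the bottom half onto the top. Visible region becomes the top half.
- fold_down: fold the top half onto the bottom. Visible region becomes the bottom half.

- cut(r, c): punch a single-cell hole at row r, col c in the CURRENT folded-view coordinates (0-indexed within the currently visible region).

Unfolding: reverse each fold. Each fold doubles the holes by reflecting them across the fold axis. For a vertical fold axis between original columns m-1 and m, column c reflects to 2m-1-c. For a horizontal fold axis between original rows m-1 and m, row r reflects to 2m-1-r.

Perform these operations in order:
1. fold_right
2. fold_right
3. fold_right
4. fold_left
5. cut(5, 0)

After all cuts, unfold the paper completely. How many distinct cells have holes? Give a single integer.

Op 1 fold_right: fold axis v@8; visible region now rows[0,8) x cols[8,16) = 8x8
Op 2 fold_right: fold axis v@12; visible region now rows[0,8) x cols[12,16) = 8x4
Op 3 fold_right: fold axis v@14; visible region now rows[0,8) x cols[14,16) = 8x2
Op 4 fold_left: fold axis v@15; visible region now rows[0,8) x cols[14,15) = 8x1
Op 5 cut(5, 0): punch at orig (5,14); cuts so far [(5, 14)]; region rows[0,8) x cols[14,15) = 8x1
Unfold 1 (reflect across v@15): 2 holes -> [(5, 14), (5, 15)]
Unfold 2 (reflect across v@14): 4 holes -> [(5, 12), (5, 13), (5, 14), (5, 15)]
Unfold 3 (reflect across v@12): 8 holes -> [(5, 8), (5, 9), (5, 10), (5, 11), (5, 12), (5, 13), (5, 14), (5, 15)]
Unfold 4 (reflect across v@8): 16 holes -> [(5, 0), (5, 1), (5, 2), (5, 3), (5, 4), (5, 5), (5, 6), (5, 7), (5, 8), (5, 9), (5, 10), (5, 11), (5, 12), (5, 13), (5, 14), (5, 15)]

Answer: 16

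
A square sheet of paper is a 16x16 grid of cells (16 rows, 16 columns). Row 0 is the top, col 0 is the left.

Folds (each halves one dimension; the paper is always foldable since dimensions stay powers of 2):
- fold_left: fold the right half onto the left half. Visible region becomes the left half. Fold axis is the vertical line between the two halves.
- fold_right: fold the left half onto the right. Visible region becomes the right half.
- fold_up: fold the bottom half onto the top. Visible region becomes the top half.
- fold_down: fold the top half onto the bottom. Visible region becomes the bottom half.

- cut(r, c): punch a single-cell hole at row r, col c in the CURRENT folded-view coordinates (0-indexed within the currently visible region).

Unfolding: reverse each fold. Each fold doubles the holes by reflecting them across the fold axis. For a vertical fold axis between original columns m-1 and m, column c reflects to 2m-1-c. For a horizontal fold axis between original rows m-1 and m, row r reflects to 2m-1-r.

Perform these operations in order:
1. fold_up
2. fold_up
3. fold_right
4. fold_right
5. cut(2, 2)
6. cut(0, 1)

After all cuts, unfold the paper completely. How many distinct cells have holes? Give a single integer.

Answer: 32

Derivation:
Op 1 fold_up: fold axis h@8; visible region now rows[0,8) x cols[0,16) = 8x16
Op 2 fold_up: fold axis h@4; visible region now rows[0,4) x cols[0,16) = 4x16
Op 3 fold_right: fold axis v@8; visible region now rows[0,4) x cols[8,16) = 4x8
Op 4 fold_right: fold axis v@12; visible region now rows[0,4) x cols[12,16) = 4x4
Op 5 cut(2, 2): punch at orig (2,14); cuts so far [(2, 14)]; region rows[0,4) x cols[12,16) = 4x4
Op 6 cut(0, 1): punch at orig (0,13); cuts so far [(0, 13), (2, 14)]; region rows[0,4) x cols[12,16) = 4x4
Unfold 1 (reflect across v@12): 4 holes -> [(0, 10), (0, 13), (2, 9), (2, 14)]
Unfold 2 (reflect across v@8): 8 holes -> [(0, 2), (0, 5), (0, 10), (0, 13), (2, 1), (2, 6), (2, 9), (2, 14)]
Unfold 3 (reflect across h@4): 16 holes -> [(0, 2), (0, 5), (0, 10), (0, 13), (2, 1), (2, 6), (2, 9), (2, 14), (5, 1), (5, 6), (5, 9), (5, 14), (7, 2), (7, 5), (7, 10), (7, 13)]
Unfold 4 (reflect across h@8): 32 holes -> [(0, 2), (0, 5), (0, 10), (0, 13), (2, 1), (2, 6), (2, 9), (2, 14), (5, 1), (5, 6), (5, 9), (5, 14), (7, 2), (7, 5), (7, 10), (7, 13), (8, 2), (8, 5), (8, 10), (8, 13), (10, 1), (10, 6), (10, 9), (10, 14), (13, 1), (13, 6), (13, 9), (13, 14), (15, 2), (15, 5), (15, 10), (15, 13)]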